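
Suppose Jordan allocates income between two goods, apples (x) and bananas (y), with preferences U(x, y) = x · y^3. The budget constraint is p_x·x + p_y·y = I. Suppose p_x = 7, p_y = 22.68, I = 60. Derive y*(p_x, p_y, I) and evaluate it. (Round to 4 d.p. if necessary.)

y* = 1.9841

The MRS is (1/3)·y/x. Set MRS = p_x/p_y.
Rearranging, p_y·y = 3·p_x·x. Substituting into the budget gives p_x·x·(1 + 3) = I.
Demand: x*(p_x,p_y,I) = 0.25·I/p_x and y* = 0.75·I/p_y.
At p_x=7, p_y=22.68, I=60: y* = 0.75·60/22.68 = 1.9841.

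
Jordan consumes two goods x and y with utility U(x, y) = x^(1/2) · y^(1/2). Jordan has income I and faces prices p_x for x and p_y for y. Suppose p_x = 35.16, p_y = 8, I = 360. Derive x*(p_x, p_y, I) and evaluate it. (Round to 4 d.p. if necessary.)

x* = 5.1195

Tangency: MRS = y/x = p_x/p_y.
So 0.5·p_y·y = 0.5·p_x·x; combined with the budget, a share 0.5 of income goes to x.
Demand: x*(p_x,p_y,I) = 0.5·I/p_x and y* = 0.5·I/p_y.
At p_x=35.16, p_y=8, I=360: x* = 0.5·360/35.16 = 5.1195.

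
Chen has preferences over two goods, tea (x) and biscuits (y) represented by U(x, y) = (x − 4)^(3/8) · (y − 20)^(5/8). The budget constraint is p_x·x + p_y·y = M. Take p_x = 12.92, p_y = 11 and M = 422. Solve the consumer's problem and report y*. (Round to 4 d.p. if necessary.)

y* = 28.5409

MRS = (3/5)·(y−20)/(x−4). Tangency with p_x/p_y gives y−20 = (5/3)·(p_x/p_y)·(x−4).
After buying the subsistence bundle (4, 20), a share 0.375 of the remaining income goes to x: x* = 4 + 0.375·(M − 4p_x − 20p_y)/p_x.
Discretionary income = 422 − 4·12.92 − 20·11 = 150.32; y* = 20 + 0.625·150.32/11 = 28.5409.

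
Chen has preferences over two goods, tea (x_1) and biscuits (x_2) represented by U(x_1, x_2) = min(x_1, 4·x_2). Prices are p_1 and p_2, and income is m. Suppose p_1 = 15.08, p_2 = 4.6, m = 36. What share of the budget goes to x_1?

share on x_1 = 0.9291

With perfect complements, no substitution: consume in ratio x_1:x_2 = 4:1.
Budget: p_1·x_1 + p_2·(1/4)·x_1 = m, so (4·p_1 + p_2)·x_1 = 4·m.
Demand: x_1*(p_1,p_2,m) = 4·m/(4·p_1 + p_2), x_2* = m/(4·p_1 + p_2).
Here 4·15.08 + 4.6 = 64.92, giving x_1* = 2.2181 and x_2* = 0.5545.
Expenditure on x_1: 15.08·2.2181 = 33.4492; share = 0.9291.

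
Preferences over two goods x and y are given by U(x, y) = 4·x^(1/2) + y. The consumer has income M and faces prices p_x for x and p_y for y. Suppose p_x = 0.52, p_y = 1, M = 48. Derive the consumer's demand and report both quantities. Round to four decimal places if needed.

MU_x = 2/√x, MU_y = 1. Tangency: 2/√x = p_x/p_y.
Thus x* = (2·p_y/p_x)² — independent of M — with the rest of income spent on y.
Plugging in: x* = (2·1/0.52)² = 14.7929, y* = 40.3077.

x* = 14.7929, y* = 40.3077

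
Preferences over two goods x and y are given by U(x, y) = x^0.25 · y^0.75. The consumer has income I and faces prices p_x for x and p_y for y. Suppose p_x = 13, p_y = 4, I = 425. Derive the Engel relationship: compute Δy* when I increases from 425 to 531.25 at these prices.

Δy* = 19.9219

Tangency: MRS = (1/3)·y/x = p_x/p_y.
Rearranging, p_y·y = 3·p_x·x. Substituting into the budget gives p_x·x·(1 + 3) = I.
Demand: x*(p_x,p_y,I) = 0.25·I/p_x and y* = 0.75·I/p_y.
At p_x=13, p_y=4, I=425: y* = 0.75·425/4 = 79.6875.
At I' = 531.25: y* = 99.6094. Change: 99.6094 − 79.6875 = 19.9219.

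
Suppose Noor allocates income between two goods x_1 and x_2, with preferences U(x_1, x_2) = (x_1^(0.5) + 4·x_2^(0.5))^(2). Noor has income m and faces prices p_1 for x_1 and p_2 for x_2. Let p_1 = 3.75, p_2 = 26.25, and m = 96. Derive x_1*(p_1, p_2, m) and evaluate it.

x_1* = 7.7913

MRS = MU_x_1/MU_x_2 = (1/4)·(x_2/x_1)^(0.5). Set equal to p_1/p_2.
Solve for the ratio: x_2/x_1 = [4·p_1/p_2]^(2).
With the ratio pinned down, the budget gives x_1* = m/(p_1 + p_2·(x_2/x_1)) and x_2* = (x_2/x_1)·x_1*.
Numerically x_2/x_1 = 0.326531, so x_1* = 96/(3.75 + 26.25·0.326531) = 7.7913.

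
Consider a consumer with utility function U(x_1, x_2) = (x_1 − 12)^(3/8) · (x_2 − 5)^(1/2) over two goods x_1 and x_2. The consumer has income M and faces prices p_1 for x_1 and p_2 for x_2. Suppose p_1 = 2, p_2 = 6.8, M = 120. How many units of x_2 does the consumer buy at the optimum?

MRS = (3/4)·(x_2−5)/(x_1−12). Tangency with p_1/p_2 gives x_2−5 = (4/3)·(p_1/p_2)·(x_1−12).
After buying the subsistence bundle (12, 5), a share 3/7 of the remaining income goes to x_1: x_1* = 12 + 3/7·(M − 12p_1 − 5p_2)/p_1.
Discretionary income = 120 − 12·2 − 5·6.8 = 62; x_2* = 5 + 4/7·62/6.8 = 10.2101.

x_2* = 10.2101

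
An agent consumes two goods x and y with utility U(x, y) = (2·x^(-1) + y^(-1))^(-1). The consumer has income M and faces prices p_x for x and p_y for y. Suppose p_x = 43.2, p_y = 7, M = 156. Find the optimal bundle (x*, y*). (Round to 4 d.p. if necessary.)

x* = 2.811, y* = 4.9379

From the CES first-order condition, 2·(y/x)^(2) = p_x/p_y.
Solve for the ratio: y/x = [(1/2)·p_x/p_y]^(0.5).
With the ratio pinned down, the budget gives x* = M/(p_x + p_y·(y/x)) and y* = (y/x)·x*.
Numerically y/x = 1.75662, so x* = 156/(43.2 + 7·1.75662) = 2.811 and y* = 1.75662·2.811 = 4.9379.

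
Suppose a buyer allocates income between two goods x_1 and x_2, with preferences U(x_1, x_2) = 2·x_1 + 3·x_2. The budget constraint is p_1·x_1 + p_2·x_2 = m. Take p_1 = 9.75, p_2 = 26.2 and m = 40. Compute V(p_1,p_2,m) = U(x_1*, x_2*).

Linear utility — the consumer picks whichever good has higher MU/price: 2/9.75 = 0.2051 vs 3/26.2 = 0.1145.
x_1 gives more utility per dollar, so spend all income on x_1: x_1* = m/p_1, x_2* = 0.
Numerically: x_1* = 4.1026, x_2* = 0.
Utility at the optimum: U(4.1026, 0) = 8.2051.

V = 8.2051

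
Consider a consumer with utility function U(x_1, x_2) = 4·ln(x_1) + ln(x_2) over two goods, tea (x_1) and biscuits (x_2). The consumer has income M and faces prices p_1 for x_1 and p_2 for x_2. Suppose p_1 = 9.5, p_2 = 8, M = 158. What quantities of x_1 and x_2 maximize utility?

x_1* = 13.3053, x_2* = 3.95

Tangency: MRS = 4·x_2/x_1 = p_1/p_2.
So 4·p_2·x_2 = p_1·x_1; combined with the budget, a share 0.8 of income goes to x_1.
Demand: x_1*(p_1,p_2,M) = 0.8·M/p_1 and x_2* = 0.2·M/p_2.
At p_1=9.5, p_2=8, M=158: x_1* = 0.8·158/9.5 = 13.3053, x_2* = 3.95.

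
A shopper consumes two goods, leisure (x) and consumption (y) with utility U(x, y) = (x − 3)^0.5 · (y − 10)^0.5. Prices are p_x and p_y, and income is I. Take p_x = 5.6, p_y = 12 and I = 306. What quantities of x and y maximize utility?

This is Cobb-Douglas in (x−3, y−10): tangency gives 0.5·p_y·(y−10) = 0.5·p_x·(x−3).
Substituting into the budget: x* = 3 + 0.5·(I − 3·p_x − 10·p_y)/p_x, and y* = 10 + 0.5·(…)/p_y.
Discretionary income = 306 − 3·5.6 − 10·12 = 169.2; x* = 3 + 0.5·169.2/5.6 = 18.1071; y* = 10 + 0.5·169.2/12 = 17.05.

x* = 18.1071, y* = 17.05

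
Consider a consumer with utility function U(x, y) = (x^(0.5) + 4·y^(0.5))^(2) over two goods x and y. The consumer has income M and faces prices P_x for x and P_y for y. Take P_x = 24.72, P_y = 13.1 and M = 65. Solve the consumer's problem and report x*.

x* = 0.0843

MRS = MU_x/MU_y = (1/4)·(y/x)^(0.5). Set equal to P_x/P_y.
Solve for the ratio: y/x = [4·P_x/P_y]^(2).
With the ratio pinned down, the budget gives x* = M/(P_x + P_y·(y/x)) and y* = (y/x)·x*.
Numerically y/x = 56.973687, so x* = 65/(24.72 + 13.1·56.973687) = 0.0843.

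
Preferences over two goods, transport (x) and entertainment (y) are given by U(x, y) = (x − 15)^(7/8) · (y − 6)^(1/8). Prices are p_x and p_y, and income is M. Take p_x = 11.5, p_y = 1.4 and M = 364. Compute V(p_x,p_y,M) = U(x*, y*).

V = 14.2129

MRS = 7·(y−6)/(x−15). Tangency with p_x/p_y gives y−6 = (1/7)·(p_x/p_y)·(x−15).
After buying the subsistence bundle (15, 6), a share 0.875 of the remaining income goes to x: x* = 15 + 0.875·(M − 15p_x − 6p_y)/p_x.
Discretionary income = 364 − 15·11.5 − 6·1.4 = 183.1; x* = 15 + 0.875·183.1/11.5 = 28.9315; y* = 6 + 0.125·183.1/1.4 = 22.3482.
Utility at the optimum: U(28.9315, 22.3482) = 14.2129.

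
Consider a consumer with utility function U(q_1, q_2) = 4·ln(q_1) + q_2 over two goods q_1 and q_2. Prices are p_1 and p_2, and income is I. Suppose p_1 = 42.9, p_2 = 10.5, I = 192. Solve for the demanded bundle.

Set MRS = p_1/p_2: (4/q_1)/1 = p_1/p_2.
So q_1*(p_1,p_2) = 4·p_2/p_1, independent of income; and q_2* = (I − 4·p_2)/p_2.
At the given prices: q_1* = 4·10.5/42.9 = 0.979, and q_2* = 14.2857.

q_1* = 0.979, q_2* = 14.2857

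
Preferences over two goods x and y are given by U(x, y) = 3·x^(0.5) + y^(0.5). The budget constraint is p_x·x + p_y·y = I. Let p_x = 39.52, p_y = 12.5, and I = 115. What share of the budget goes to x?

MRS = MU_x/MU_y = 3·(y/x)^(0.5). Set equal to p_x/p_y.
Solve for the ratio: y/x = [(1/3)·p_x/p_y]^(2).
Substitute y = (y/x)·x into the budget: x* = I/(p_x + p_y·(y/x)).
Numerically y/x = 1.110635, so x* = 115/(39.52 + 12.5·1.110635) = 2.1534 and y* = 1.110635·2.1534 = 2.3917.
Expenditure on x: 39.52·2.1534 = 85.1039; share = 0.74.

share on x = 0.74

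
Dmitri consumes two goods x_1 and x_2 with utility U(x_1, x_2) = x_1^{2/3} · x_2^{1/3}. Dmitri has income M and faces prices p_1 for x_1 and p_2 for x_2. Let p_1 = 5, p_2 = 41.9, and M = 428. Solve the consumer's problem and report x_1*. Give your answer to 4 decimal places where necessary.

x_1* = 57.0667

At p_1=5, p_2=41.9, M=428: x_1* = 2/3·428/5 = 57.0667.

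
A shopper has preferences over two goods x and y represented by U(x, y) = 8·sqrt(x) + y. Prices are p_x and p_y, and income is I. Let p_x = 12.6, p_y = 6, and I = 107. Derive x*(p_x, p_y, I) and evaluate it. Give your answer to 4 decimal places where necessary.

Utility is quasi-linear in y; the FOC for x is 4/√x = p_x/p_y.
Thus x* = (4·p_y/p_x)² — independent of I — with the rest of income spent on y.
Plugging in: x* = (4·6/12.6)² = 3.6281.

x* = 3.6281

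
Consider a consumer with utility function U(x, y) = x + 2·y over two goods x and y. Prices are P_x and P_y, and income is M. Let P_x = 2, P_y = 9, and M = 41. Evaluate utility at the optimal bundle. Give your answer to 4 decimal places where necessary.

V = 20.5

Linear utility — the consumer picks whichever good has higher MU/price: 1/2 = 0.5 vs 2/9 = 0.2222.
x gives more utility per dollar, so spend all income on x: x* = M/P_x, y* = 0.
Numerically: x* = 20.5, y* = 0.
Utility at the optimum: U(20.5, 0) = 20.5.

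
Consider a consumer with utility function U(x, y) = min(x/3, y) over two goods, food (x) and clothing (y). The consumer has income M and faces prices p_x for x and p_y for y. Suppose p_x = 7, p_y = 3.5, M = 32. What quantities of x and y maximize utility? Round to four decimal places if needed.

x* = 3.9184, y* = 1.3061

Leontief preferences: the optimum is at the kink where x/3 = y/1, i.e. y = (1/3)·x.
Budget: p_x·x + p_y·(1/3)·x = M, so (3·p_x + p_y)·x = 3·M.
Demand: x*(p_x,p_y,M) = 3·M/(3·p_x + p_y), y* = M/(3·p_x + p_y).
Here 3·7 + 3.5 = 24.5, giving x* = 3.9184 and y* = 1.3061.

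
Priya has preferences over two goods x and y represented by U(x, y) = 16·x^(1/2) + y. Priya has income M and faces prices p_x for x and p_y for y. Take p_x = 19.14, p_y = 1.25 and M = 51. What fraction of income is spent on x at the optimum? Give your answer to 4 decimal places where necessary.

Utility is quasi-linear in y; the FOC for x is 8/√x = p_x/p_y.
Solve: √x = 8·p_y/p_x, so x*(p_x,p_y) = (8·p_y/p_x)², and y* = (M − p_x·x*)/p_y.
Plugging in: x* = (8·1.25/19.14)² = 0.273, y* = 36.6203.
Expenditure on x: 19.14·0.273 = 5.2247; share = 0.1024.

share on x = 0.1024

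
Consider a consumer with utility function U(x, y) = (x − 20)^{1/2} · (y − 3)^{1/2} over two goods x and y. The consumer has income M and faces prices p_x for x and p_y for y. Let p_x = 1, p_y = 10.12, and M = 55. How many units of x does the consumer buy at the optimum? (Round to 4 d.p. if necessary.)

x* = 22.32

Let x' = x−20, y' = y−3. MRS = y'/x' = p_x/p_y.
After buying the subsistence bundle (20, 3), a share 0.5 of the remaining income goes to x: x* = 20 + 0.5·(M − 20p_x − 3p_y)/p_x.
Discretionary income = 55 − 20·1 − 3·10.12 = 4.64; x* = 20 + 0.5·4.64/1 = 22.32.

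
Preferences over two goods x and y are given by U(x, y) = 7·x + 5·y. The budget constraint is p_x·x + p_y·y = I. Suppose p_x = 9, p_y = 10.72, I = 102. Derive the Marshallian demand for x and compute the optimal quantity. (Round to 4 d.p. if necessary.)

x* = 11.3333

Perfect substitutes: compare marginal utility per dollar. 7/p_x vs 5/p_y → 0.7778 vs 0.4664.
x gives more utility per dollar, so spend all income on x: x* = I/p_x, y* = 0.
Numerically: x* = 11.3333, y* = 0.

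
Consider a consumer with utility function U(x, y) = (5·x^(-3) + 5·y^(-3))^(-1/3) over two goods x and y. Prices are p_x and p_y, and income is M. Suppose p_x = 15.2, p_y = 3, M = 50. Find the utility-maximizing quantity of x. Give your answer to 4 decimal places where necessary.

With the ratio pinned down, the budget gives x* = M/(p_x + p_y·(y/x)) and y* = (y/x)·x*.
Numerically y/x = 1.500309, so x* = 50/(15.2 + 3·1.500309) = 2.538.

x* = 2.538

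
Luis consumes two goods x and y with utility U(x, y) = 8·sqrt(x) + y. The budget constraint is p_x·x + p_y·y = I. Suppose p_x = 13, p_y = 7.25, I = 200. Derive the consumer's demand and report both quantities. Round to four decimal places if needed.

x* = 4.9763, y* = 18.6631

Utility is quasi-linear in y; the FOC for x is 4/√x = p_x/p_y.
Thus x* = (4·p_y/p_x)² — independent of I — with the rest of income spent on y.
Plugging in: x* = (4·7.25/13)² = 4.9763, y* = 18.6631.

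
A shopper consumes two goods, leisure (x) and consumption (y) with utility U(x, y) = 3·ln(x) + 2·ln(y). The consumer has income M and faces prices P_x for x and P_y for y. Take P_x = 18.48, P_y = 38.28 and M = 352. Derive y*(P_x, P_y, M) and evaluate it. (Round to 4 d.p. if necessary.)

y* = 3.6782

MU_x/MU_y = (3·y)/(2·x); tangency sets this equal to P_x/P_y.
Rearranging, P_y·y = (2/3)·P_x·x. Substituting into the budget gives P_x·x·(1 + (2/3)) = M.
Demand: x*(P_x,P_y,M) = 0.6·M/P_x and y* = 0.4·M/P_y.
At P_x=18.48, P_y=38.28, M=352: y* = 0.4·352/38.28 = 3.6782.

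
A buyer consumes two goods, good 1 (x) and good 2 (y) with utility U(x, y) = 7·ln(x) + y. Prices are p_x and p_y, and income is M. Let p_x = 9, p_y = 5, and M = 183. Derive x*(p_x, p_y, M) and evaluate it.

Set MRS = p_x/p_y: (7/x)/1 = p_x/p_y.
So x*(p_x,p_y) = 7·p_y/p_x, independent of income; and y* = (M − 7·p_y)/p_y.
At the given prices: x* = 7·5/9 = 3.8889.

x* = 3.8889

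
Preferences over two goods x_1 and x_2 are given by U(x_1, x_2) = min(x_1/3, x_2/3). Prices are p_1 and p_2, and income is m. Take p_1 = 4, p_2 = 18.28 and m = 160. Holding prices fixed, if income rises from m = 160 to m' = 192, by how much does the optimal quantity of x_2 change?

With perfect complements, no substitution: consume in ratio x_1:x_2 = 3:3.
Budget: p_1·x_1 + p_2·x_1 = m, so (3·p_1 + 3·p_2)·x_1 = 3·m.
Demand: x_1*(p_1,p_2,m) = 3·m/(3·p_1 + 3·p_2), x_2* = 3·m/(3·p_1 + 3·p_2).
Here 3·4 + 3·18.28 = 66.84, giving x_2* = 7.1813.
At m' = 192: x_2* = 8.6176. Change: 8.6176 − 7.1813 = 1.4363.

Δx_2* = 1.4363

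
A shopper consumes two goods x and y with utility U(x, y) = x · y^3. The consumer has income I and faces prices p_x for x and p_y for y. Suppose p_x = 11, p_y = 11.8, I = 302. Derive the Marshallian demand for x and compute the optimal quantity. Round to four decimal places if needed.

Tangency: MRS = (1/3)·y/x = p_x/p_y.
So p_y·y = 3·p_x·x; combined with the budget, a share 0.25 of income goes to x.
Demand: x*(p_x,p_y,I) = 0.25·I/p_x and y* = 0.75·I/p_y.
At p_x=11, p_y=11.8, I=302: x* = 0.25·302/11 = 6.8636.

x* = 6.8636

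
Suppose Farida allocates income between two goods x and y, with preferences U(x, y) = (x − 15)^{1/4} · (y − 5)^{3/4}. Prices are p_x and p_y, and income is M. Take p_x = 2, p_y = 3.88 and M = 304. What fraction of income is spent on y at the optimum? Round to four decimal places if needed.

share on y = 0.6919

This is Cobb-Douglas in (x−15, y−5): tangency gives 0.25·p_y·(y−5) = 0.75·p_x·(x−15).
Substituting into the budget: x* = 15 + 0.25·(M − 15·p_x − 5·p_y)/p_x, and y* = 5 + 0.75·(…)/p_y.
Discretionary income = 304 − 15·2 − 5·3.88 = 254.6; x* = 15 + 0.25·254.6/2 = 46.825; y* = 5 + 0.75·254.6/3.88 = 54.2139.
Expenditure on y: 3.88·54.2139 = 210.35; share = 0.6919.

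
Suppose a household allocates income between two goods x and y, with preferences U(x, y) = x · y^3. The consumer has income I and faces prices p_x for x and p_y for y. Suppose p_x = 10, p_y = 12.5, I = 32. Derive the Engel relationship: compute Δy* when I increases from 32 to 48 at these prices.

Δy* = 0.96

The MRS is (1/3)·y/x. Set MRS = p_x/p_y.
Rearranging, p_y·y = 3·p_x·x. Substituting into the budget gives p_x·x·(1 + 3) = I.
Demand: x*(p_x,p_y,I) = 0.25·I/p_x and y* = 0.75·I/p_y.
At p_x=10, p_y=12.5, I=32: y* = 0.75·32/12.5 = 1.92.
At I' = 48: y* = 2.88. Change: 2.88 − 1.92 = 0.96.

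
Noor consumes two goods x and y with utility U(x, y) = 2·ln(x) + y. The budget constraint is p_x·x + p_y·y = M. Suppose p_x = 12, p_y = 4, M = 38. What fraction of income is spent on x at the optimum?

Set MRS = p_x/p_y: (2/x)/1 = p_x/p_y.
So x*(p_x,p_y) = 2·p_y/p_x, independent of income; and y* = (M − 2·p_y)/p_y.
At the given prices: x* = 2·4/12 = 0.6667, and y* = 7.5.
Expenditure on x: 12·0.6667 = 8; share = 0.2105.

share on x = 0.2105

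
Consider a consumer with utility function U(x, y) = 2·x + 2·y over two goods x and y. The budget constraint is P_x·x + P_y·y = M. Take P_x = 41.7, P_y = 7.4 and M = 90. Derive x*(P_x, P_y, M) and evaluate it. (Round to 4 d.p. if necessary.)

x* = 0

Perfect substitutes: compare marginal utility per dollar. 2/P_x vs 2/P_y → 0.048 vs 0.2703.
y gives more utility per dollar, so spend all income on y: y* = M/P_y, x* = 0.
Numerically: x* = 0, y* = 12.1622.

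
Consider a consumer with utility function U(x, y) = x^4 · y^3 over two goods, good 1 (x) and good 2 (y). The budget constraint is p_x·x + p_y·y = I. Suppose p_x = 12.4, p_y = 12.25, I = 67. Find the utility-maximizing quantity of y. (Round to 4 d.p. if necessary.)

Demand: x*(p_x,p_y,I) = 4/7·I/p_x and y* = 3/7·I/p_y.
At p_x=12.4, p_y=12.25, I=67: y* = 3/7·67/12.25 = 2.344.

y* = 2.344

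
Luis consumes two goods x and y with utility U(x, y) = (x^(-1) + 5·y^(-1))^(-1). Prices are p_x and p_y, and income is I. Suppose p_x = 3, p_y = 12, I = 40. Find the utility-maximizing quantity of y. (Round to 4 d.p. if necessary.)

y* = 2.7242

MU_x ∝ x^(-2), MU_y ∝ 5·y^(-2), so MRS = (1/5)·(y/x)^(2) = p_x/p_y.
Solve for the ratio: y/x = [5·p_x/p_y]^(0.5).
Substitute y = (y/x)·x into the budget: x* = I/(p_x + p_y·(y/x)).
Numerically y/x = 1.118034, so x* = 40/(3 + 12·1.118034) = 2.4366 and y* = 1.118034·2.4366 = 2.7242.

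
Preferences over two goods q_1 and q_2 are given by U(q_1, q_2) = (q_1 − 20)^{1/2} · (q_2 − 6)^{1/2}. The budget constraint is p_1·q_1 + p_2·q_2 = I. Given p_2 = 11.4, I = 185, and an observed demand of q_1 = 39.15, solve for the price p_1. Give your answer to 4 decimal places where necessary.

p_1 = 2

Let q_1' = q_1−20, q_2' = q_2−6. MRS = q_2'/q_1' = p_1/p_2.
After buying the subsistence bundle (20, 6), a share 0.5 of the remaining income goes to q_1: q_1* = 20 + 0.5·(I − 20p_1 − 6p_2)/p_1.
Set q_1* = 39.15 in the demand function and solve for p_1: p_1 = 2.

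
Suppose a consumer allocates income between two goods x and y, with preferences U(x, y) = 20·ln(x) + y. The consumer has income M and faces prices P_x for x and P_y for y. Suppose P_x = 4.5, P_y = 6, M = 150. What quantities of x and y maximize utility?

x* = 26.6667, y* = 5

Set MRS = P_x/P_y: (20/x)/1 = P_x/P_y.
So x*(P_x,P_y) = 20·P_y/P_x, independent of income; and y* = (M − 20·P_y)/P_y.
At the given prices: x* = 20·6/4.5 = 26.6667, and y* = 5.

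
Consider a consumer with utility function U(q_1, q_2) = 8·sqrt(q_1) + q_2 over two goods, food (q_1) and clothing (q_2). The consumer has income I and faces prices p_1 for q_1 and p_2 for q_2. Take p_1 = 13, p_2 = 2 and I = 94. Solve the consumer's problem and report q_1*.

q_1* = 0.3787

Utility is quasi-linear in q_2; the FOC for q_1 is 4/√q_1 = p_1/p_2.
Solve: √q_1 = 4·p_2/p_1, so q_1*(p_1,p_2) = (4·p_2/p_1)², and q_2* = (I − p_1·q_1*)/p_2.
Plugging in: q_1* = (4·2/13)² = 0.3787.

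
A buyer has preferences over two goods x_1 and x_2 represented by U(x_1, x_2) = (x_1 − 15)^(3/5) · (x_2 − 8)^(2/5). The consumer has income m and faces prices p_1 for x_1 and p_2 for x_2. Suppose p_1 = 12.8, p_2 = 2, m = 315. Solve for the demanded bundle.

x_1* = 20.0156, x_2* = 29.4

MRS = (3/2)·(x_2−8)/(x_1−15). Tangency with p_1/p_2 gives x_2−8 = (2/3)·(p_1/p_2)·(x_1−15).
Substituting into the budget: x_1* = 15 + 0.6·(m − 15·p_1 − 8·p_2)/p_1, and x_2* = 8 + 0.4·(…)/p_2.
Discretionary income = 315 − 15·12.8 − 8·2 = 107; x_1* = 15 + 0.6·107/12.8 = 20.0156; x_2* = 8 + 0.4·107/2 = 29.4.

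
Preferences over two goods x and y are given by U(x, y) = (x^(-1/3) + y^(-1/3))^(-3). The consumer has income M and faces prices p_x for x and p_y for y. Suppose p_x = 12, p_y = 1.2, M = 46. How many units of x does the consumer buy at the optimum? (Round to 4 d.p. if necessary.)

MU_x ∝ x^(-4/3), MU_y ∝ y^(-4/3), so MRS = (y/x)^(4/3) = p_x/p_y.
Hence y/x = (p_x/p_y)^(1/(4/3)), i.e. raised to the 0.75 power.
Substitute y = (y/x)·x into the budget: x* = M/(p_x + p_y·(y/x)).
Numerically y/x = 5.623413, so x* = 46/(12 + 1.2·5.623413) = 2.4536.

x* = 2.4536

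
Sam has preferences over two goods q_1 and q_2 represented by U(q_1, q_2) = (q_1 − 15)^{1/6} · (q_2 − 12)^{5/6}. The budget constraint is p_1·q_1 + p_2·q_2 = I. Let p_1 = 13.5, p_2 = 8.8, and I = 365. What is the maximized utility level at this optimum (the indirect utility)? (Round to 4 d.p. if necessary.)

V = 3.8369

Discretionary income = 365 − 15·13.5 − 12·8.8 = 56.9; q_1* = 15 + 1/6·56.9/13.5 = 15.7025; q_2* = 12 + 5/6·56.9/8.8 = 17.3883.
Utility at the optimum: U(15.7025, 17.3883) = 3.8369.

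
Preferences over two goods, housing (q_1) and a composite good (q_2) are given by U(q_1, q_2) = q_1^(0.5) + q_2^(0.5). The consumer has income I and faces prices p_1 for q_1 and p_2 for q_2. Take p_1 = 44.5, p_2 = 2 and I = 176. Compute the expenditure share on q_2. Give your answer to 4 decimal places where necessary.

From the CES first-order condition, (q_2/q_1)^(0.5) = p_1/p_2.
Hence q_2/q_1 = (p_1/p_2)^(1/(0.5)), i.e. raised to the 2 power.
With the ratio pinned down, the budget gives q_1* = I/(p_1 + p_2·(q_2/q_1)) and q_2* = (q_2/q_1)·q_1*.
Numerically q_2/q_1 = 495.0625, so q_1* = 176/(44.5 + 2·495.0625) = 0.1701 and q_2* = 495.0625·0.1701 = 84.2151.
Expenditure on q_2: 2·84.2151 = 168.4301; share = 0.957.

share on q_2 = 0.957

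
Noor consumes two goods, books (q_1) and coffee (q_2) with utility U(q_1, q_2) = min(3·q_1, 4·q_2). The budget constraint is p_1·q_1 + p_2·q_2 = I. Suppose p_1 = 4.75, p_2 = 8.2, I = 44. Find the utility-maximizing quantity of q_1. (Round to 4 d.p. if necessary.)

q_1* = 4.0367

Leontief preferences: the optimum is at the kink where q_1/4 = q_2/3, i.e. q_2 = (3/4)·q_1.
Budget: p_1·q_1 + p_2·(3/4)·q_1 = I, so (4·p_1 + 3·p_2)·q_1 = 4·I.
Demand: q_1*(p_1,p_2,I) = 4·I/(4·p_1 + 3·p_2), q_2* = 3·I/(4·p_1 + 3·p_2).
Here 4·4.75 + 3·8.2 = 43.6, giving q_1* = 4.0367.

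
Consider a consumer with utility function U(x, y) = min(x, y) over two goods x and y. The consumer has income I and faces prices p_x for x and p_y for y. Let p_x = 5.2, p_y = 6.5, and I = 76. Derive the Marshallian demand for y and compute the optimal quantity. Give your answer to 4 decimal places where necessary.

y* = 6.4957

With perfect complements, no substitution: consume in ratio x:y = 1:1.
Budget: p_x·x + p_y·x = I, so (p_x + p_y)·x = I.
Demand: x*(p_x,p_y,I) = I/(p_x + p_y), y* = I/(p_x + p_y).
Here 5.2 + 6.5 = 11.7, giving y* = 6.4957.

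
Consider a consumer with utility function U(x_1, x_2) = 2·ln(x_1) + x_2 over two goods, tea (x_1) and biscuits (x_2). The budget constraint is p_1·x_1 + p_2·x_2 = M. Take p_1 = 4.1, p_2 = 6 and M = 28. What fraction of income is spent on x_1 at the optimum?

share on x_1 = 0.4286

So x_1*(p_1,p_2) = 2·p_2/p_1, independent of income; and x_2* = (M − 2·p_2)/p_2.
At the given prices: x_1* = 2·6/4.1 = 2.9268, and x_2* = 2.6667.
Expenditure on x_1: 4.1·2.9268 = 12; share = 0.4286.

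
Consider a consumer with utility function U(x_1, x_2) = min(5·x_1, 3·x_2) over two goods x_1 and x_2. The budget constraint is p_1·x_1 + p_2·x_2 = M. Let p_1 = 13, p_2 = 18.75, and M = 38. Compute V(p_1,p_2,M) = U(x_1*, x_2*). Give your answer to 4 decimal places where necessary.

V = 4.2938

Demand: x_1*(p_1,p_2,M) = 3·M/(3·p_1 + 5·p_2), x_2* = 5·M/(3·p_1 + 5·p_2).
Here 3·13 + 5·18.75 = 132.75, giving x_1* = 0.8588 and x_2* = 1.4313.
Utility at the optimum: U(0.8588, 1.4313) = 4.2938.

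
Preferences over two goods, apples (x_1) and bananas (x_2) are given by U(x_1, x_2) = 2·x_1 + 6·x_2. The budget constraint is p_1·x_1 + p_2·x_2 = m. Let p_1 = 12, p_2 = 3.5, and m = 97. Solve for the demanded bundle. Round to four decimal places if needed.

x_2 gives more utility per dollar, so spend all income on x_2: x_2* = m/p_2, x_1* = 0.
Numerically: x_1* = 0, x_2* = 27.7143.

x_1* = 0, x_2* = 27.7143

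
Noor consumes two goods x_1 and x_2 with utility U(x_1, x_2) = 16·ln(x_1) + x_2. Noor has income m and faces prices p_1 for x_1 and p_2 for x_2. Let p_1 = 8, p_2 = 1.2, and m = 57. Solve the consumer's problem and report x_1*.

x_1* = 2.4

Set MRS = p_1/p_2: (16/x_1)/1 = p_1/p_2.
So x_1*(p_1,p_2) = 16·p_2/p_1, independent of income; and x_2* = (m − 16·p_2)/p_2.
At the given prices: x_1* = 16·1.2/8 = 2.4.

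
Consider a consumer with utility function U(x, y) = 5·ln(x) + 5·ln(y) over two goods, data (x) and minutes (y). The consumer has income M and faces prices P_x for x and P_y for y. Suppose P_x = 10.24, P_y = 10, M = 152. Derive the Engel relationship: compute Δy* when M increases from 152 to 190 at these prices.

MU_x/MU_y = (5·y)/(5·x); tangency sets this equal to P_x/P_y.
Rearranging, P_y·y = P_x·x. Substituting into the budget gives P_x·x·(1 + 1) = M.
Demand: x*(P_x,P_y,M) = 0.5·M/P_x and y* = 0.5·M/P_y.
At P_x=10.24, P_y=10, M=152: y* = 0.5·152/10 = 7.6.
At M' = 190: y* = 9.5. Change: 9.5 − 7.6 = 1.9.

Δy* = 1.9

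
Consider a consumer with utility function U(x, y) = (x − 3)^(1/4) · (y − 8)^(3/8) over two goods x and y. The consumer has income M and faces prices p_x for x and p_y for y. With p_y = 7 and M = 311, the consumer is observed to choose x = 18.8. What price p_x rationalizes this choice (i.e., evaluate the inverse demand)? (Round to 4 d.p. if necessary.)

This is Cobb-Douglas in (x−3, y−8): tangency gives 0.25·p_y·(y−8) = 0.375·p_x·(x−3).
After buying the subsistence bundle (3, 8), a share 0.4 of the remaining income goes to x: x* = 3 + 0.4·(M − 3p_x − 8p_y)/p_x.
Set x* = 18.8 in the demand function and solve for p_x: p_x = 6.

p_x = 6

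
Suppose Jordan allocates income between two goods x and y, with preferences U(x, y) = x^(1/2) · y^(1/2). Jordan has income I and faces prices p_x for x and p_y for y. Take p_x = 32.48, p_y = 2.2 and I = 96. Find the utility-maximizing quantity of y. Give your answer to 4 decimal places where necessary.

y* = 21.8182

MU_x/MU_y = (0.5·y)/(0.5·x); tangency sets this equal to p_x/p_y.
Rearranging, p_y·y = p_x·x. Substituting into the budget gives p_x·x·(1 + 1) = I.
Demand: x*(p_x,p_y,I) = 0.5·I/p_x and y* = 0.5·I/p_y.
At p_x=32.48, p_y=2.2, I=96: y* = 0.5·96/2.2 = 21.8182.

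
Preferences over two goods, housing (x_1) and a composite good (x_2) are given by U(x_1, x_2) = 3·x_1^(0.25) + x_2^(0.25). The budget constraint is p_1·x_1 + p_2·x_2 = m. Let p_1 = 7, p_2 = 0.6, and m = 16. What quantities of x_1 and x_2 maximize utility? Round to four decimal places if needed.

From the CES first-order condition, 3·(x_2/x_1)^(0.75) = p_1/p_2.
Hence x_2/x_1 = ((1/3)·p_1/p_2)^(1/(0.75)), i.e. raised to the 4/3 power.
Substitute x_2 = (x_2/x_1)·x_1 into the budget: x_1* = m/(p_1 + p_2·(x_2/x_1)).
Numerically x_2/x_1 = 6.115529, so x_1* = 16/(7 + 0.6·6.115529) = 1.4996 and x_2* = 6.115529·1.4996 = 9.171.

x_1* = 1.4996, x_2* = 9.171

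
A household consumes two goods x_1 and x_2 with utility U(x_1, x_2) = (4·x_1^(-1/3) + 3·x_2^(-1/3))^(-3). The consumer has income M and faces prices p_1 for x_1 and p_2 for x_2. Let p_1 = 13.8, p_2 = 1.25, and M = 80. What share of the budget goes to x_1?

MU_x_1 ∝ 4·x_1^(-4/3), MU_x_2 ∝ 3·x_2^(-4/3), so MRS = (4/3)·(x_2/x_1)^(4/3) = p_1/p_2.
Hence x_2/x_1 = ((3/4)·p_1/p_2)^(1/(4/3)), i.e. raised to the 0.75 power.
Substitute x_2 = (x_2/x_1)·x_1 into the budget: x_1* = M/(p_1 + p_2·(x_2/x_1)).
Numerically x_2/x_1 = 4.881157, so x_1* = 80/(13.8 + 1.25·4.881157) = 4.0198 and x_2* = 4.881157·4.0198 = 19.6213.
Expenditure on x_1: 13.8·4.0198 = 55.4734; share = 0.6934.

share on x_1 = 0.6934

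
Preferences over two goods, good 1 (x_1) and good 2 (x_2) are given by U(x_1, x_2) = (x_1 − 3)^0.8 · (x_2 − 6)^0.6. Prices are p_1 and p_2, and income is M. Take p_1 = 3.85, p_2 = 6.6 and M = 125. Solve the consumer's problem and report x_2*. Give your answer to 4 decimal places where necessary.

MRS = (4/3)·(x_2−6)/(x_1−3). Tangency with p_1/p_2 gives x_2−6 = (3/4)·(p_1/p_2)·(x_1−3).
Substituting into the budget: x_1* = 3 + 4/7·(M − 3·p_1 − 6·p_2)/p_1, and x_2* = 6 + 3/7·(…)/p_2.
Discretionary income = 125 − 3·3.85 − 6·6.6 = 73.85; x_2* = 6 + 3/7·73.85/6.6 = 10.7955.

x_2* = 10.7955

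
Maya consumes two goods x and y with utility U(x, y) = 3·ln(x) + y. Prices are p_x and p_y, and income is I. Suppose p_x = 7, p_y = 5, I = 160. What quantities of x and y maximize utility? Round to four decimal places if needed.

x* = 2.1429, y* = 29

Set MRS = p_x/p_y: (3/x)/1 = p_x/p_y.
So x*(p_x,p_y) = 3·p_y/p_x, independent of income; and y* = (I − 3·p_y)/p_y.
At the given prices: x* = 3·5/7 = 2.1429, and y* = 29.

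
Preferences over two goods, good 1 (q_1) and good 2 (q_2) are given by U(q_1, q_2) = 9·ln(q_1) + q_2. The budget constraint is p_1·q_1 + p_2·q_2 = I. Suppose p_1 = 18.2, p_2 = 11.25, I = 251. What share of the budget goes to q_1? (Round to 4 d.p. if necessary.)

share on q_1 = 0.4034

MU_q_1 = 9/q_1, MU_q_2 = 1. Tangency: 9/q_1 = p_1/p_2.
So q_1*(p_1,p_2) = 9·p_2/p_1, independent of income; and q_2* = (I − 9·p_2)/p_2.
At the given prices: q_1* = 9·11.25/18.2 = 5.5632, and q_2* = 13.3111.
Expenditure on q_1: 18.2·5.5632 = 101.25; share = 0.4034.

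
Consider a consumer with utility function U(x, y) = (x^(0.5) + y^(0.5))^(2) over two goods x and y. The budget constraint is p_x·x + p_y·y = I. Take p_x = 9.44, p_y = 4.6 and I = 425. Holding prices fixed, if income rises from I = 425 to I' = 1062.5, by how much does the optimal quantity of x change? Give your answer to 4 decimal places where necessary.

Numerically y/x = 4.211418, so x* = 425/(9.44 + 4.6·4.211418) = 14.7505.
At I' = 1062.5: x* = 36.8763. Change: 36.8763 − 14.7505 = 22.1258.

Δx* = 22.1258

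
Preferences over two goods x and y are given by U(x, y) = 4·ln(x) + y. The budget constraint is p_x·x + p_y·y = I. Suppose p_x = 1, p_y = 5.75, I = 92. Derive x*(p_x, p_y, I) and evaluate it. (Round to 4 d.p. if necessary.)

MU_x = 4/x, MU_y = 1. Tangency: 4/x = p_x/p_y.
So x*(p_x,p_y) = 4·p_y/p_x, independent of income; and y* = (I − 4·p_y)/p_y.
At the given prices: x* = 4·5.75/1 = 23.

x* = 23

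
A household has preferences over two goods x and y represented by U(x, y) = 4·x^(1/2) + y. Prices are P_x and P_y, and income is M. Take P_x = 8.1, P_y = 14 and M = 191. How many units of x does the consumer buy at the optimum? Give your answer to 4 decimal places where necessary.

Utility is quasi-linear in y; the FOC for x is 2/√x = P_x/P_y.
Thus x* = (2·P_y/P_x)² — independent of M — with the rest of income spent on y.
Plugging in: x* = (2·14/8.1)² = 11.9494.

x* = 11.9494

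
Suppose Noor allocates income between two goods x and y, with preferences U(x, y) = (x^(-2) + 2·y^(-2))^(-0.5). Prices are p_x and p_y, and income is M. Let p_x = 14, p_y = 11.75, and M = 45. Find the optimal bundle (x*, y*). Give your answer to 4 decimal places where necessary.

x* = 1.5154, y* = 2.0242

From the CES first-order condition, (1/2)·(y/x)^(3) = p_x/p_y.
Solve for the ratio: y/x = [2·p_x/p_y]^(1/3).
Substitute y = (y/x)·x into the budget: x* = M/(p_x + p_y·(y/x)).
Numerically y/x = 1.335693, so x* = 45/(14 + 11.75·1.335693) = 1.5154 and y* = 1.335693·1.5154 = 2.0242.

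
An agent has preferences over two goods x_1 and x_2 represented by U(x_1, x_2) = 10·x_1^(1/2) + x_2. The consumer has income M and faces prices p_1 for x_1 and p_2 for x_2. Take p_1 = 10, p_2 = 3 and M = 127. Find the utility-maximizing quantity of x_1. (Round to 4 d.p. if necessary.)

x_1* = 2.25

Utility is quasi-linear in x_2; the FOC for x_1 is 5/√x_1 = p_1/p_2.
Solve: √x_1 = 5·p_2/p_1, so x_1*(p_1,p_2) = (5·p_2/p_1)², and x_2* = (M − p_1·x_1*)/p_2.
Plugging in: x_1* = (5·3/10)² = 2.25.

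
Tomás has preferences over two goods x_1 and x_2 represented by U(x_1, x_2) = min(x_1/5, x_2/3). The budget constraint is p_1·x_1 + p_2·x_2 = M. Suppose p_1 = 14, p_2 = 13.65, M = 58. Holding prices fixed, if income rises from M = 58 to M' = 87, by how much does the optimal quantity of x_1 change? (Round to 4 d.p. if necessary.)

Δx_1* = 1.3069

Leontief preferences: the optimum is at the kink where x_1/5 = x_2/3, i.e. x_2 = (3/5)·x_1.
Budget: p_1·x_1 + p_2·(3/5)·x_1 = M, so (5·p_1 + 3·p_2)·x_1 = 5·M.
Demand: x_1*(p_1,p_2,M) = 5·M/(5·p_1 + 3·p_2), x_2* = 3·M/(5·p_1 + 3·p_2).
Here 5·14 + 3·13.65 = 110.95, giving x_1* = 2.6138.
At M' = 87: x_1* = 3.9207. Change: 3.9207 − 2.6138 = 1.3069.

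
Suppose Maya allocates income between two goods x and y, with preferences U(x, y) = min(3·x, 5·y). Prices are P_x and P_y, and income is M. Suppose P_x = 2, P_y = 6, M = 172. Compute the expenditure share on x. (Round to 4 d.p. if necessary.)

share on x = 0.3571

Demand: x*(P_x,P_y,M) = 5·M/(5·P_x + 3·P_y), y* = 3·M/(5·P_x + 3·P_y).
Here 5·2 + 3·6 = 28, giving x* = 30.7143 and y* = 18.4286.
Expenditure on x: 2·30.7143 = 61.4286; share = 0.3571.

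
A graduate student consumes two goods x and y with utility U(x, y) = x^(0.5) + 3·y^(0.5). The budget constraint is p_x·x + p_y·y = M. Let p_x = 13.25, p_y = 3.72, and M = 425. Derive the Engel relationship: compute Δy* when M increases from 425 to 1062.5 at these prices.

Δy* = 166.1868

MRS = MU_x/MU_y = (1/3)·(y/x)^(0.5). Set equal to p_x/p_y.
Hence y/x = (3·p_x/p_y)^(1/(0.5)), i.e. raised to the 2 power.
Substitute y = (y/x)·x into the budget: x* = M/(p_x + p_y·(y/x)).
Numerically y/x = 114.179566, so x* = 425/(13.25 + 3.72·114.179566) = 0.9703 and y* = 114.179566·0.9703 = 110.7912.
At M' = 1062.5: y* = 276.978. Change: 276.978 − 110.7912 = 166.1868.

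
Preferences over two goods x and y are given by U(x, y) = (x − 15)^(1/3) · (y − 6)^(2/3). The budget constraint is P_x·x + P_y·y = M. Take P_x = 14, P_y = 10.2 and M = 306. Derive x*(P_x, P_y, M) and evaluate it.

Let x' = x−15, y' = y−6. MRS = (1/2)·y'/x' = P_x/P_y.
After buying the subsistence bundle (15, 6), a share 1/3 of the remaining income goes to x: x* = 15 + 1/3·(M − 15P_x − 6P_y)/P_x.
Discretionary income = 306 − 15·14 − 6·10.2 = 34.8; x* = 15 + 1/3·34.8/14 = 15.8286.

x* = 15.8286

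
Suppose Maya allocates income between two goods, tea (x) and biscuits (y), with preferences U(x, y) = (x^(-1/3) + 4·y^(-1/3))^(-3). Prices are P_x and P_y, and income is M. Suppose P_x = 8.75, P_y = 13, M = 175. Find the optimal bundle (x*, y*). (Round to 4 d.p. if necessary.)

From the CES first-order condition, (1/4)·(y/x)^(4/3) = P_x/P_y.
Hence y/x = (4·P_x/P_y)^(1/(4/3)), i.e. raised to the 0.75 power.
With the ratio pinned down, the budget gives x* = M/(P_x + P_y·(y/x)) and y* = (y/x)·x*.
Numerically y/x = 2.10181, so x* = 175/(8.75 + 13·2.10181) = 4.8512 and y* = 2.10181·4.8512 = 10.1963.

x* = 4.8512, y* = 10.1963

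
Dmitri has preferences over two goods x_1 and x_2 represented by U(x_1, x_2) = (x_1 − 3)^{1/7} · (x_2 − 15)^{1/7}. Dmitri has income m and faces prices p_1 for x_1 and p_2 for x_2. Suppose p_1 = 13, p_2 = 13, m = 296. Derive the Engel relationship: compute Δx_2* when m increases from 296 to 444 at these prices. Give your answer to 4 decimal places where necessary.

MRS = (x_2−15)/(x_1−3). Tangency with p_1/p_2 gives x_2−15 = (p_1/p_2)·(x_1−3).
Substituting into the budget: x_1* = 3 + 0.5·(m − 3·p_1 − 15·p_2)/p_1, and x_2* = 15 + 0.5·(…)/p_2.
Discretionary income = 296 − 3·13 − 15·13 = 62; x_2* = 15 + 0.5·62/13 = 17.3846.
At m' = 444: x_2* = 23.0769. Change: 23.0769 − 17.3846 = 5.6923.

Δx_2* = 5.6923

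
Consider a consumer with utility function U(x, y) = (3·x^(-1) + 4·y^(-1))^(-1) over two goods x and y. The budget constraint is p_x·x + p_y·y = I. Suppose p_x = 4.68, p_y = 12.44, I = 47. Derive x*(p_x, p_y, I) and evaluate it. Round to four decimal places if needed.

x* = 3.4839

MU_x ∝ 3·x^(-2), MU_y ∝ 4·y^(-2), so MRS = (3/4)·(y/x)^(2) = p_x/p_y.
Solve for the ratio: y/x = [(4/3)·p_x/p_y]^(0.5).
With the ratio pinned down, the budget gives x* = I/(p_x + p_y·(y/x)) and y* = (y/x)·x*.
Numerically y/x = 0.708243, so x* = 47/(4.68 + 12.44·0.708243) = 3.4839.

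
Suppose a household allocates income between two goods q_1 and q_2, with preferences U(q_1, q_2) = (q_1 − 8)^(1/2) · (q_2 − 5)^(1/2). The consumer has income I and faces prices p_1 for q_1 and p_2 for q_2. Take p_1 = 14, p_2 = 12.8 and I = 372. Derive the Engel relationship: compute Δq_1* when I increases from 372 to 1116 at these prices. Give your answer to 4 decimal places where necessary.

Discretionary income = 372 − 8·14 − 5·12.8 = 196; q_1* = 8 + 0.5·196/14 = 15.
At I' = 1116: q_1* = 41.5714. Change: 41.5714 − 15 = 26.5714.

Δq_1* = 26.5714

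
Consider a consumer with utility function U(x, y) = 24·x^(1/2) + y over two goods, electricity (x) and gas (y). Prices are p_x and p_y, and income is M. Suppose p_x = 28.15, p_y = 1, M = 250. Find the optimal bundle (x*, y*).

MU_x = 12/√x, MU_y = 1. Tangency: 12/√x = p_x/p_y.
Solve: √x = 12·p_y/p_x, so x*(p_x,p_y) = (12·p_y/p_x)², and y* = (M − p_x·x*)/p_y.
Plugging in: x* = (12·1/28.15)² = 0.1817, y* = 244.8845.

x* = 0.1817, y* = 244.8845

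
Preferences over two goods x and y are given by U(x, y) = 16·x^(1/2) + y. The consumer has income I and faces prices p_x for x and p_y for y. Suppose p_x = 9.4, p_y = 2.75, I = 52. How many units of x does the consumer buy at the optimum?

x* = 5.4776

Utility is quasi-linear in y; the FOC for x is 8/√x = p_x/p_y.
Solve: √x = 8·p_y/p_x, so x*(p_x,p_y) = (8·p_y/p_x)², and y* = (I − p_x·x*)/p_y.
Plugging in: x* = (8·2.75/9.4)² = 5.4776.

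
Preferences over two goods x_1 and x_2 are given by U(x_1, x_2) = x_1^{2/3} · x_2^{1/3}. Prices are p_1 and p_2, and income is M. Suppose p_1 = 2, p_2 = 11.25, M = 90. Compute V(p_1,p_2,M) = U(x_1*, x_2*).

MU_x_1/MU_x_2 = (2/3·x_2)/(1/3·x_1); tangency sets this equal to p_1/p_2.
So 2/3·p_2·x_2 = 1/3·p_1·x_1; combined with the budget, a share 2/3 of income goes to x_1.
Demand: x_1*(p_1,p_2,M) = 2/3·M/p_1 and x_2* = 1/3·M/p_2.
At p_1=2, p_2=11.25, M=90: x_1* = 2/3·90/2 = 30, x_2* = 2.6667.
Utility at the optimum: U(30, 2.6667) = 13.3887.

V = 13.3887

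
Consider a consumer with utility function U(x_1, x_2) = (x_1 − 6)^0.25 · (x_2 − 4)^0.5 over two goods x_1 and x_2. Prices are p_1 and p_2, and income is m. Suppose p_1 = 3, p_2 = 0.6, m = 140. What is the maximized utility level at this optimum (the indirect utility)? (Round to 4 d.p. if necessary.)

V = 22.0098

MRS = (1/2)·(x_2−4)/(x_1−6). Tangency with p_1/p_2 gives x_2−4 = 2·(p_1/p_2)·(x_1−6).
Substituting into the budget: x_1* = 6 + 1/3·(m − 6·p_1 − 4·p_2)/p_1, and x_2* = 4 + 2/3·(…)/p_2.
Discretionary income = 140 − 6·3 − 4·0.6 = 119.6; x_1* = 6 + 1/3·119.6/3 = 19.2889; x_2* = 4 + 2/3·119.6/0.6 = 136.8889.
Utility at the optimum: U(19.2889, 136.8889) = 22.0098.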